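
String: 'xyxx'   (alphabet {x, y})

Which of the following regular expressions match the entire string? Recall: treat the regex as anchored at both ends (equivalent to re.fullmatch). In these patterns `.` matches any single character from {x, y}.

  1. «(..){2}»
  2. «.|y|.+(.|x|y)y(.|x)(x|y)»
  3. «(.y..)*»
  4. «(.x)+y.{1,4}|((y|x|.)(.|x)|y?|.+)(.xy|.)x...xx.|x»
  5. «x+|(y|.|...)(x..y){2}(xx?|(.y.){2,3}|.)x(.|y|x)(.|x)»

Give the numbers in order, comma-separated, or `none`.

1, 3

1 → match
2 → no match
3 → match
4 → no match
5 → no match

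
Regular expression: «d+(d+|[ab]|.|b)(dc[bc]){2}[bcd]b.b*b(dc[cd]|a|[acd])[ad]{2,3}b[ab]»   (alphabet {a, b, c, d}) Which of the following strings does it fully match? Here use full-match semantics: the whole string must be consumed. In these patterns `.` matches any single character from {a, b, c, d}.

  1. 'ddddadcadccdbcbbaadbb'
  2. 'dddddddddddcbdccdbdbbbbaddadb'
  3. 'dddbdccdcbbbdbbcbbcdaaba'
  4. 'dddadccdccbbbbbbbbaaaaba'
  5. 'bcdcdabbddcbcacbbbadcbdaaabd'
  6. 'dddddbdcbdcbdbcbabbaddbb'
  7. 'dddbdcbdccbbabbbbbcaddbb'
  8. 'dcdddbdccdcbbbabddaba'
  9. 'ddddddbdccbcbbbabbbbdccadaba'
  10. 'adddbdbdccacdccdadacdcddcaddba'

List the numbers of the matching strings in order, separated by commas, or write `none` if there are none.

1 → no match
2 → no match
3 → no match
4 → match
5 → no match — must start with 'd'
6 → no match
7 → match
8 → no match
9 → no match
10 → no match — must start with 'd'

4, 7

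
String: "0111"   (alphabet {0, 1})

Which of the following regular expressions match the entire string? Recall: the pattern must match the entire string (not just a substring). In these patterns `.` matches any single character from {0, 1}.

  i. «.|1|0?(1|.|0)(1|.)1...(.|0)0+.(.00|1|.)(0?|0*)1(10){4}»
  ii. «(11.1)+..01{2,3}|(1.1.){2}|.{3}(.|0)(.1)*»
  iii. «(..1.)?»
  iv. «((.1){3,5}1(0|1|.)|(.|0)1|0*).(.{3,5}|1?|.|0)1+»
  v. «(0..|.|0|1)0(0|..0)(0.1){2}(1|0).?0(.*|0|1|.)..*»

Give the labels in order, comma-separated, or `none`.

i → no match
ii → match
iii → match
iv → match
v → no match

ii, iii, iv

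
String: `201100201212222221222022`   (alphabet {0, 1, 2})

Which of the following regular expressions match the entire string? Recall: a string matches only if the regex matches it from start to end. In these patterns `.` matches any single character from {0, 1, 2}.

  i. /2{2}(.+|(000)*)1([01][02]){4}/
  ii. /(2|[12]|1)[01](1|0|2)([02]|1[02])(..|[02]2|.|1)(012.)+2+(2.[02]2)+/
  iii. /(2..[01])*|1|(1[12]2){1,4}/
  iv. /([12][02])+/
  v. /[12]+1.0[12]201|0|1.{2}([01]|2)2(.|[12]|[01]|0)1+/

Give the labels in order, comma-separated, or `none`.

ii

i → no match
ii → match
iii → no match
iv → no match
v → no match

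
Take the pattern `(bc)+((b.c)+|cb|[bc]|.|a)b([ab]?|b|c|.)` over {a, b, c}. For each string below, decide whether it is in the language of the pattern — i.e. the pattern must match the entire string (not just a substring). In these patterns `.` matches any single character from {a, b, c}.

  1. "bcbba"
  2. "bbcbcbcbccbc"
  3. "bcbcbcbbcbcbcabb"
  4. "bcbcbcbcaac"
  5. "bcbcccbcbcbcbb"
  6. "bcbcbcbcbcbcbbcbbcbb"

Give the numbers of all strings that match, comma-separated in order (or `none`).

1, 6

1. "bcbba" → match
2. "bbcbcbcbccbc" → no match — must start with "bc"
3 → no match
4. "bcbcbcbcaac" → no match
5 → no match
6 → match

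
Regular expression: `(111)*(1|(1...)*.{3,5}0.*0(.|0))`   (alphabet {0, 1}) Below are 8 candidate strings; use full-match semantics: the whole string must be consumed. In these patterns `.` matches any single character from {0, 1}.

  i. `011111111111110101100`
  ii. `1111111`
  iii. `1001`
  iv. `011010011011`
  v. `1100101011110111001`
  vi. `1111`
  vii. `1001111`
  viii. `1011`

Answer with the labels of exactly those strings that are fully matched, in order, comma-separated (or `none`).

ii, v, vi

i → no match
ii → match
iii → no match
iv → no match
v → match
vi → match
vii → no match
viii → no match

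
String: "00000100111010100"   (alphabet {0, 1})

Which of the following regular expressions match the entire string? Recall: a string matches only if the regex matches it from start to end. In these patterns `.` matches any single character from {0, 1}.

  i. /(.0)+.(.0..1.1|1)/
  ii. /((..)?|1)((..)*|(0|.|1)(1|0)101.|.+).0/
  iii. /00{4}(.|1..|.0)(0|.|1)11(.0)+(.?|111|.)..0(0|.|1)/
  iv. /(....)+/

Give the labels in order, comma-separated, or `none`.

i → no match — must end with "1"
ii → match
iii → match
iv → no match

ii, iii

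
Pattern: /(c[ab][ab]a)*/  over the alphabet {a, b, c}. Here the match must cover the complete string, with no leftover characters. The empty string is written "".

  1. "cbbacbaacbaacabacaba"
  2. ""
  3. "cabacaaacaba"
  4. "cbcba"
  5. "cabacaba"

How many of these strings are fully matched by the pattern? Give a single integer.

4

1 → match
2 → match
3 → match
4 → no match
5 → match
Total matched: 4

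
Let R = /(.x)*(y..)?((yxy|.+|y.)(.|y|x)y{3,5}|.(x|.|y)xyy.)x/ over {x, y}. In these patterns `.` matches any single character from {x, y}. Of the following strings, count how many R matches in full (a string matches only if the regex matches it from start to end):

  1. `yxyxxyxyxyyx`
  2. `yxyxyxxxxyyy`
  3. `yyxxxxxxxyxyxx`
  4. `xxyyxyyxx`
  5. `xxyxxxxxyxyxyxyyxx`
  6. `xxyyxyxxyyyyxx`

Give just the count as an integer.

2

1 → no match
2 → no match — must end with `x`
3 → no match
4 → match
5 → match
6 → no match
Total matched: 2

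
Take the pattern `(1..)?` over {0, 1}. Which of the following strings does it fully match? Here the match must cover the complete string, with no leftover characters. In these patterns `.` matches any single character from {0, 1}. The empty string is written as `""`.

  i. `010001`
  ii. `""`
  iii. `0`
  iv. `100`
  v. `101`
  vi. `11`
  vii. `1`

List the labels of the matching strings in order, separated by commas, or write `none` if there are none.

i → no match
ii → match
iii → no match
iv → match
v → match
vi → no match
vii → no match

ii, iv, v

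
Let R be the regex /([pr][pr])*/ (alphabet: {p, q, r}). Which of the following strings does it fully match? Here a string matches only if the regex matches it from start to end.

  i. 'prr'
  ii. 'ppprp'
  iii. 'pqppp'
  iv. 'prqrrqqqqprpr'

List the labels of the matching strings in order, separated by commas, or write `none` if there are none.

none

i. 'prr' → no match
ii. 'ppprp' → no match
iii. 'pqppp' → no match
iv → no match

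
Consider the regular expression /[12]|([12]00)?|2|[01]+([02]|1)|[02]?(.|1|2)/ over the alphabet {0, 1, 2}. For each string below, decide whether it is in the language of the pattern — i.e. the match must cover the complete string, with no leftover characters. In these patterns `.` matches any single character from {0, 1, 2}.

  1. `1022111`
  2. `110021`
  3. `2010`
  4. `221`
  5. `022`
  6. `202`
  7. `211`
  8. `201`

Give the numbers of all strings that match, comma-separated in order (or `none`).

1 → no match
2 → no match
3 → no match
4 → no match
5 → no match
6 → no match
7 → no match
8 → no match

none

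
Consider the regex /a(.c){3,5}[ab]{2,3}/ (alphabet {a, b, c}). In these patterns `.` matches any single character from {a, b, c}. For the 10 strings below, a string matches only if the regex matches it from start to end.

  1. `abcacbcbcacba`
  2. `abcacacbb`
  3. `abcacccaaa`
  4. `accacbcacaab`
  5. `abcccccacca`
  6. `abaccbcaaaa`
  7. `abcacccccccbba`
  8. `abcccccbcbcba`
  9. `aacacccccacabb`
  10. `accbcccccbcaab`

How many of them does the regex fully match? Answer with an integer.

1 → match
2 → match
3 → match
4 → match
5 → no match
6 → no match
7 → match
8 → match
9 → match
10 → match
Total matched: 8

8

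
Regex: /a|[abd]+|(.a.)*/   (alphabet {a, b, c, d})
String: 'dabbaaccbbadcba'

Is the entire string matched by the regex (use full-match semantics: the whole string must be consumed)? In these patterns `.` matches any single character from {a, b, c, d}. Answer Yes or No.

No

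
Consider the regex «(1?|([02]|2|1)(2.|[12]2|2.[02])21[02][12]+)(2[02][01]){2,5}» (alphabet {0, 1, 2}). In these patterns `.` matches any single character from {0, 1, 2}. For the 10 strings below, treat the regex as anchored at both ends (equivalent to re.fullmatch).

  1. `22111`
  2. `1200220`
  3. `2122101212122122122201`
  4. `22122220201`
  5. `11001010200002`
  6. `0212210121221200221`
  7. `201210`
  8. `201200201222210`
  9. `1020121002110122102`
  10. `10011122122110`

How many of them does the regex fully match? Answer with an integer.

2

1 → no match
2 → match
3 → no match
4 → no match
5 → no match
6 → match
7 → no match
8 → no match
9 → no match
10 → no match
Total matched: 2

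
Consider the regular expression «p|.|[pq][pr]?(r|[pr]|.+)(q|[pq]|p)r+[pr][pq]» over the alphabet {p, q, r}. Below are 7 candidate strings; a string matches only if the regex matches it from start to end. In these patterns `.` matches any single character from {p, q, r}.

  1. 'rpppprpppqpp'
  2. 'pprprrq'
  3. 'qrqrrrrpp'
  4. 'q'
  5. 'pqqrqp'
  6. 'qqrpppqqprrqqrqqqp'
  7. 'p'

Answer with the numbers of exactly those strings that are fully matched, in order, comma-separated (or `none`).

1 → no match
2 → match
3 → match
4 → match
5 → no match
6 → no match
7 → match

2, 3, 4, 7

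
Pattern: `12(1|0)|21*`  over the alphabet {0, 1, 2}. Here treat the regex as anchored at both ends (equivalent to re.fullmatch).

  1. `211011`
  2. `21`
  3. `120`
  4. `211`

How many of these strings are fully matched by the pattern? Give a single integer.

1 → no match
2 → match
3 → match
4 → match
Total matched: 3

3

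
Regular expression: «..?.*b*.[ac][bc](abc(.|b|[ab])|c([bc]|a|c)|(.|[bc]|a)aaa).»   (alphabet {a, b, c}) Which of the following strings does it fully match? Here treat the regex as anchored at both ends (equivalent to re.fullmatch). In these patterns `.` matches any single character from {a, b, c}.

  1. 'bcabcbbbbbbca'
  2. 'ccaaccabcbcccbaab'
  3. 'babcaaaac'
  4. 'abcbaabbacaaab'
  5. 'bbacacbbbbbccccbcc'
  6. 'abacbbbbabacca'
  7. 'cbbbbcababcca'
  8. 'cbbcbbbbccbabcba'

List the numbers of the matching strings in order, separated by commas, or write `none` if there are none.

7, 8

1 → no match
2 → no match
3 → no match
4 → no match
5 → no match
6 → no match
7 → match
8 → match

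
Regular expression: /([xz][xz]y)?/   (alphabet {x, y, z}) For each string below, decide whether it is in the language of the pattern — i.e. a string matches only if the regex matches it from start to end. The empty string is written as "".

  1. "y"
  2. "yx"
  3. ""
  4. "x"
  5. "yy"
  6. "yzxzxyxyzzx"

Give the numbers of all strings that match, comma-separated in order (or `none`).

3

1 → no match
2 → no match
3 → match
4 → no match
5 → no match
6 → no match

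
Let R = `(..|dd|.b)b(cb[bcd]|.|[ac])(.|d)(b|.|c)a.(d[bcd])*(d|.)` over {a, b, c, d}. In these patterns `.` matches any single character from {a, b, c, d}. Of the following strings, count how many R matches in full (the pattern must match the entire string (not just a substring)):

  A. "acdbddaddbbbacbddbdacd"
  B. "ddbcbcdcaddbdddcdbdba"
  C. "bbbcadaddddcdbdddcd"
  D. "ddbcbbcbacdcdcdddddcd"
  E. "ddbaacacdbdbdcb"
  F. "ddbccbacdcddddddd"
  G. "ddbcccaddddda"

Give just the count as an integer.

A → no match
B → match
C → match
D → match
E → match
F → match
G → match
Total matched: 6

6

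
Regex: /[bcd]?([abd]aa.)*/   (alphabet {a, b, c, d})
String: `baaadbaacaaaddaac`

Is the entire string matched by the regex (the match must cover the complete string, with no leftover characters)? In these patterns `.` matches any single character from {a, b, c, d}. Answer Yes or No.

Yes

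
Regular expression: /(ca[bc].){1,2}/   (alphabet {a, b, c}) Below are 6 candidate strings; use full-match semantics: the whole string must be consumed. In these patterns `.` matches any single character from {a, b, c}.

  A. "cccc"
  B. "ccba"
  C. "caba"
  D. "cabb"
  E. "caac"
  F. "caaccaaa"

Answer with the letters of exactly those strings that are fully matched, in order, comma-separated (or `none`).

A → no match — must start with "ca"
B → no match — must start with "ca"
C → match
D → match
E → no match
F → no match

C, D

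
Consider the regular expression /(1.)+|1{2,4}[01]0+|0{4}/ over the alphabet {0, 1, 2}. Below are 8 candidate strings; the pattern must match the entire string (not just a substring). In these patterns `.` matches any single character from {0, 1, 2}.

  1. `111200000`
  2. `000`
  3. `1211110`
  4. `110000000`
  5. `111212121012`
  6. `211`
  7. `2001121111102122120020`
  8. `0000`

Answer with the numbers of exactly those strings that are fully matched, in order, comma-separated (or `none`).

4, 5, 8

1 → no match
2 → no match
3 → no match
4 → match
5 → match
6 → no match
7 → no match
8 → match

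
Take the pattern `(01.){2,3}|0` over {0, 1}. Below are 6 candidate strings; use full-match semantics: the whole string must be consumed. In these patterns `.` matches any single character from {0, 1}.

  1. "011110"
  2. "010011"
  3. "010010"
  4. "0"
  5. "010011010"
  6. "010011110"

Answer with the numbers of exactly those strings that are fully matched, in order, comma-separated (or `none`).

2, 3, 4, 5

1 → no match
2 → match
3 → match
4 → match
5 → match
6 → no match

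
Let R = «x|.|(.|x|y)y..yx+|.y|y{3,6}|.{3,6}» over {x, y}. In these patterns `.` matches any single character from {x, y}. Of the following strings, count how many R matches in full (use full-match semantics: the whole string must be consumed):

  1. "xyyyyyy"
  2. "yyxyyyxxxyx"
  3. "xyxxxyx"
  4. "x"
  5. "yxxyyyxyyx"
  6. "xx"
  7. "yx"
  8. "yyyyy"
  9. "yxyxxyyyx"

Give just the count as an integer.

2

1 → no match
2 → no match
3 → no match
4 → match
5 → no match
6 → no match
7 → no match
8 → match
9 → no match
Total matched: 2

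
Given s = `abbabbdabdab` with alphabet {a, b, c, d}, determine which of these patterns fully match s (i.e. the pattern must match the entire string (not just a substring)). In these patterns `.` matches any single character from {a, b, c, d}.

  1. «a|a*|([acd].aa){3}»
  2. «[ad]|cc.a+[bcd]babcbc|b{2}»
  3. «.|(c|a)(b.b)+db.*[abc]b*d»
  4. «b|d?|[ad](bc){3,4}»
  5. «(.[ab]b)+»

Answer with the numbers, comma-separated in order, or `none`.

5

1 → no match
2 → no match
3 → no match
4 → no match
5 → match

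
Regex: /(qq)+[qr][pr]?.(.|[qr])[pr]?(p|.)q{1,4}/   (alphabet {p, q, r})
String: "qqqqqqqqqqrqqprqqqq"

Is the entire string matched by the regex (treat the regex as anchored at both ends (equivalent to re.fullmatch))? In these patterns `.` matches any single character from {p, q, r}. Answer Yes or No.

Yes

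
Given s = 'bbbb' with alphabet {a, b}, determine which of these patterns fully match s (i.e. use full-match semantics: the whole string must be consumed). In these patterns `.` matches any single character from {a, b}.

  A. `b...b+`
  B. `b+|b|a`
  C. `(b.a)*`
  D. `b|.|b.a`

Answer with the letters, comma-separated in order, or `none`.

A → no match
B → match
C → no match
D → no match

B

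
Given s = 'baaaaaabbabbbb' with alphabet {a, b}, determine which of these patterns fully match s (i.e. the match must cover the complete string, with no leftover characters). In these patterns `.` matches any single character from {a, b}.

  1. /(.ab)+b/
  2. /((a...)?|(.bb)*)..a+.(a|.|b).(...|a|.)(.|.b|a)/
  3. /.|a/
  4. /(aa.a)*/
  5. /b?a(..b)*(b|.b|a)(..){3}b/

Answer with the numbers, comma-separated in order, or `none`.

2

1 → no match — must end with 'abb'
2 → match
3 → no match
4 → no match
5 → no match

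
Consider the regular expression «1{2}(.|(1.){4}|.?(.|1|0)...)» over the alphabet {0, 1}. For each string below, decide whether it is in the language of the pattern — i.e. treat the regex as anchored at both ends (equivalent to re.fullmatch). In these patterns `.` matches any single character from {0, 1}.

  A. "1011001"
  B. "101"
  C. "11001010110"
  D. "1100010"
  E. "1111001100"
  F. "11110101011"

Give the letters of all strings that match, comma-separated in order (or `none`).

D

A → no match
B → no match
C → no match
D → match
E → no match
F → no match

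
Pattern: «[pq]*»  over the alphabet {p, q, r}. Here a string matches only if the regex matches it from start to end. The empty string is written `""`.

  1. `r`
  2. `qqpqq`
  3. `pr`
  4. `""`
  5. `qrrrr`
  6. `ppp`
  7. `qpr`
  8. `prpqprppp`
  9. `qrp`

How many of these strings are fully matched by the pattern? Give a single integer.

1 → no match
2 → match
3 → no match
4 → match
5 → no match
6 → match
7 → no match
8 → no match
9 → no match
Total matched: 3

3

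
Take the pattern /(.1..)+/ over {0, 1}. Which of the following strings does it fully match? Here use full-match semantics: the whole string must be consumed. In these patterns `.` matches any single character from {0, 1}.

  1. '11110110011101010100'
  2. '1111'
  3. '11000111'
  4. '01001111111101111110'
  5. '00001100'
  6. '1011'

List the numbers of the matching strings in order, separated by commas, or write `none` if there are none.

1 → match
2. '1111' → match
3. '11000111' → match
4 → match
5. '00001100' → no match
6. '1011' → no match

1, 2, 3, 4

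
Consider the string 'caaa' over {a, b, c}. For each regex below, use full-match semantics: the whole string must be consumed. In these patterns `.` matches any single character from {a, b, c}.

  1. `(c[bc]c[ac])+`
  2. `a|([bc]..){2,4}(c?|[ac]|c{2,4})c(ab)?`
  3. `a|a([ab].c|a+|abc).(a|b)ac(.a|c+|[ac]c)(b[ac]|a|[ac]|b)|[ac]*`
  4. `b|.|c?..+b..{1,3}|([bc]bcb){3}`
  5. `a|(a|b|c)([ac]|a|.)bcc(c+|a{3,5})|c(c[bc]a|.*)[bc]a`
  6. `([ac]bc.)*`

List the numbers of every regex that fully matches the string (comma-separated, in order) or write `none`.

3

1 → no match
2 → no match
3 → match
4 → no match
5 → no match
6 → no match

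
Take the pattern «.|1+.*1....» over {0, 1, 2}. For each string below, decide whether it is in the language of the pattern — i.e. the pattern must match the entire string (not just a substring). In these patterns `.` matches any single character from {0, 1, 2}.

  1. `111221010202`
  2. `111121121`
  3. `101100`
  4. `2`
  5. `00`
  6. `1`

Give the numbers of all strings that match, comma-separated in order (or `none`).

1 → match
2 → no match
3 → no match
4 → match
5 → no match
6 → match

1, 4, 6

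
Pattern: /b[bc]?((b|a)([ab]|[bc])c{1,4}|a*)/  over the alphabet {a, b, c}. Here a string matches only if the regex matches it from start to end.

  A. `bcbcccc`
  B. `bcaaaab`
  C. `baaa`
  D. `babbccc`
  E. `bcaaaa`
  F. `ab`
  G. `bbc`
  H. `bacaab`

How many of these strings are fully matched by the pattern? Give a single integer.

3

A. `bcbcccc` → match
B. `bcaaaab` → no match
C. `baaa` → match
D. `babbccc` → no match
E. `bcaaaa` → match
F. `ab` → no match — must start with `b`
G. `bbc` → no match
H. `bacaab` → no match
Total matched: 3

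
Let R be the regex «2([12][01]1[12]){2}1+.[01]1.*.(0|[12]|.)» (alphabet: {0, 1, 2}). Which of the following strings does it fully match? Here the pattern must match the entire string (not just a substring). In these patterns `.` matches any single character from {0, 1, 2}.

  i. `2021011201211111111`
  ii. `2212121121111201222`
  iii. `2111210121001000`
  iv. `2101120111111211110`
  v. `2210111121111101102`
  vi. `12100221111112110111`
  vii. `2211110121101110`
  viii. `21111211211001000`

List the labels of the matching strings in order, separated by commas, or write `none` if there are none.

iii, iv, vii, viii

i → no match
ii → no match
iii → match
iv → match
v → no match
vi → no match — must start with `2`
vii → match
viii → match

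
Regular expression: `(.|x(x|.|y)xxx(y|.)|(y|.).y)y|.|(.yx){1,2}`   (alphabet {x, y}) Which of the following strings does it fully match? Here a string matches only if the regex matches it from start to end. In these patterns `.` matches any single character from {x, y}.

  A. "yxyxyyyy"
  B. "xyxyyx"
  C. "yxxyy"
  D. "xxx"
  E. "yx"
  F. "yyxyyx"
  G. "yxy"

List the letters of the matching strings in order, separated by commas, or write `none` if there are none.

A. "yxyxyyyy" → no match
B. "xyxyyx" → match
C. "yxxyy" → no match
D. "xxx" → no match
E. "yx" → no match
F. "yyxyyx" → match
G. "yxy" → no match

B, F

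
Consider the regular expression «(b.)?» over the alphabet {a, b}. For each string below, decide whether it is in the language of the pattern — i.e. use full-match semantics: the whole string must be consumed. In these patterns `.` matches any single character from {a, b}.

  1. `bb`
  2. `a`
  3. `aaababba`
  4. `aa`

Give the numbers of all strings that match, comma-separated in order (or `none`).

1

1. `bb` → match
2. `a` → no match
3. `aaababba` → no match
4. `aa` → no match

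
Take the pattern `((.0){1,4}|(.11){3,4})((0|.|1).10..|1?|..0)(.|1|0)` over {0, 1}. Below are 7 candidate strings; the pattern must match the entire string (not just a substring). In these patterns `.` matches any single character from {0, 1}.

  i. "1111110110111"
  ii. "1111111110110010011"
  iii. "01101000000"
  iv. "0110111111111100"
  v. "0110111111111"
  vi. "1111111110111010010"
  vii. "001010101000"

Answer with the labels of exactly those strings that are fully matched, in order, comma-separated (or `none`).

i, ii, iv, v, vi, vii

i → match
ii → match
iii. "01101000000" → no match
iv → match
v → match
vi → match
vii. "001010101000" → match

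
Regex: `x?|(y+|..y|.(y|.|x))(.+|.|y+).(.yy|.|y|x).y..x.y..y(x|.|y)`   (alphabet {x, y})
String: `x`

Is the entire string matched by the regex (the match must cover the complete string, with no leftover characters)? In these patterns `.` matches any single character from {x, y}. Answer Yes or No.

Yes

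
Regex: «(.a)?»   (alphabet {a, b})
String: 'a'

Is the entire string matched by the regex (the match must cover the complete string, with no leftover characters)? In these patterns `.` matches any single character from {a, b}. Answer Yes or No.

No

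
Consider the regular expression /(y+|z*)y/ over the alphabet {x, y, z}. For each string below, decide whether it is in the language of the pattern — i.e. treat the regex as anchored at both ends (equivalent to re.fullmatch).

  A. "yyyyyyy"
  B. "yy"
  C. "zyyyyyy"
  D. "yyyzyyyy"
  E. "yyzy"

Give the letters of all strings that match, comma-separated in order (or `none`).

A, B

A → match
B → match
C → no match
D → no match
E → no match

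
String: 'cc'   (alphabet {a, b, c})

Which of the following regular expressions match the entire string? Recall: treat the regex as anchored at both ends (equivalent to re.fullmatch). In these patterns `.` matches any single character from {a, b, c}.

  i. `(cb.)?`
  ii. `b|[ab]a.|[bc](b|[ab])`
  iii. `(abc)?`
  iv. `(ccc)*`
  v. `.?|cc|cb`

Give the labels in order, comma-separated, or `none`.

v

i → no match
ii → no match
iii → no match
iv → no match
v → match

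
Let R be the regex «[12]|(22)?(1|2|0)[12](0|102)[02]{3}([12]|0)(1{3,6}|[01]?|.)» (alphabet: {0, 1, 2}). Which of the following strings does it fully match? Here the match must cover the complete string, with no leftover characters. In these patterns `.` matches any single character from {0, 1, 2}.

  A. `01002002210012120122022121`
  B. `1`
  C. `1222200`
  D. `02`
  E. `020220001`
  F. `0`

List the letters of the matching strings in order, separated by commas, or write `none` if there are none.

B

A → no match
B → match
C → no match
D → no match
E → no match
F → no match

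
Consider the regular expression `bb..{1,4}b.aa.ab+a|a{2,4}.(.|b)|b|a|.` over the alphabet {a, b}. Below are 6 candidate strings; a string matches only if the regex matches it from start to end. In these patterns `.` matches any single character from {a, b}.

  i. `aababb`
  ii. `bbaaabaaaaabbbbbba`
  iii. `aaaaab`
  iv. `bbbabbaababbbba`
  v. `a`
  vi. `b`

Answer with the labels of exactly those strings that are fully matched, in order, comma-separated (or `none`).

i → no match
ii → match
iii → match
iv → match
v → match
vi → match

ii, iii, iv, v, vi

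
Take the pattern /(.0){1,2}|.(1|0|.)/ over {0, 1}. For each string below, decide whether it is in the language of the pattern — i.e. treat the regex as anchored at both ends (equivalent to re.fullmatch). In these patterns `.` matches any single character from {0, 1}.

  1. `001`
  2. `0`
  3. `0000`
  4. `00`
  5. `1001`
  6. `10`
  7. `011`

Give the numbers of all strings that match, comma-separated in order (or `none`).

1. `001` → no match
2. `0` → no match
3. `0000` → match
4. `00` → match
5. `1001` → no match
6. `10` → match
7. `011` → no match

3, 4, 6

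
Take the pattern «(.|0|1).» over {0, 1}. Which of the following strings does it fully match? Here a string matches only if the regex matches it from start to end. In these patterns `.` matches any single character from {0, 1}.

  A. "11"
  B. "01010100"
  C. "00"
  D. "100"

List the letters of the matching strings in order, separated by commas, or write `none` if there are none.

A → match
B → no match
C → match
D → no match

A, C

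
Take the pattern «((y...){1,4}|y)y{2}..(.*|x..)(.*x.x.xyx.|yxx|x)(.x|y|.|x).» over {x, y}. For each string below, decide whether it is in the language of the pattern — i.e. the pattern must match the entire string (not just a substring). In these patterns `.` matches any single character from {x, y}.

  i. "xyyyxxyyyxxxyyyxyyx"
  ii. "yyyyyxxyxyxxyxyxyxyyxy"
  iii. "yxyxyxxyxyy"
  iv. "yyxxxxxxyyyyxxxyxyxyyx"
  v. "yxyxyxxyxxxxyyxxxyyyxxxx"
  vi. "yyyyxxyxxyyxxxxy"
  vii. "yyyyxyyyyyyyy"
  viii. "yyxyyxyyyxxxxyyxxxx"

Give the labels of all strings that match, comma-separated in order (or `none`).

ii, vi

i → no match — must start with "y"
ii → match
iii. "yxyxyxxyxyy" → no match
iv → no match
v → no match
vi → match
vii → no match
viii → no match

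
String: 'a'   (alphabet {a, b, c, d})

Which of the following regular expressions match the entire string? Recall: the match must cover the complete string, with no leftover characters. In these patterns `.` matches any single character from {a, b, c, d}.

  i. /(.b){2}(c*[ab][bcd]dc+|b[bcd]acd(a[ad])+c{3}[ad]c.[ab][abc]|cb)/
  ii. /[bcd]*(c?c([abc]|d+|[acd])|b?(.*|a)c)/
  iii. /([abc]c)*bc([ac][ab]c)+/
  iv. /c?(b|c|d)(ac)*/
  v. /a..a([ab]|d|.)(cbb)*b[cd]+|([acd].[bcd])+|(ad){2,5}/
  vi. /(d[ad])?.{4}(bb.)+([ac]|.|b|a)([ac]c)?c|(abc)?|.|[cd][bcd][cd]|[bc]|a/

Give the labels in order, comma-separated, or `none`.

vi

i → no match
ii → no match
iii → no match — must end with 'c'
iv → no match
v → no match
vi → match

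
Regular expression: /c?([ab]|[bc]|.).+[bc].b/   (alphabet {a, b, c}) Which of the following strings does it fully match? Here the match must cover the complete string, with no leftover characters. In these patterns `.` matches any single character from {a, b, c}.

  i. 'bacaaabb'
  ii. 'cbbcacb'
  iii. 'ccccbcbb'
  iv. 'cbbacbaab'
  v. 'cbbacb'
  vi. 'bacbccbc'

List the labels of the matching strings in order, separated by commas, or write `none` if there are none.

iii

i → no match
ii → no match
iii → match
iv → no match
v → no match
vi → no match — must end with 'b'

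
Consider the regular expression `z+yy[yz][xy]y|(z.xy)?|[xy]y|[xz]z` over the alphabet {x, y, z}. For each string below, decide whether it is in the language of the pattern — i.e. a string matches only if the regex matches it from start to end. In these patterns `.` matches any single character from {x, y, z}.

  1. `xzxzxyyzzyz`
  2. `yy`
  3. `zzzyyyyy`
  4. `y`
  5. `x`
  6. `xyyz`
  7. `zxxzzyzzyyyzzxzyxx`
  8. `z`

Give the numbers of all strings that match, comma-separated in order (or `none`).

1 → no match
2 → match
3 → match
4 → no match
5 → no match
6 → no match
7 → no match
8 → no match

2, 3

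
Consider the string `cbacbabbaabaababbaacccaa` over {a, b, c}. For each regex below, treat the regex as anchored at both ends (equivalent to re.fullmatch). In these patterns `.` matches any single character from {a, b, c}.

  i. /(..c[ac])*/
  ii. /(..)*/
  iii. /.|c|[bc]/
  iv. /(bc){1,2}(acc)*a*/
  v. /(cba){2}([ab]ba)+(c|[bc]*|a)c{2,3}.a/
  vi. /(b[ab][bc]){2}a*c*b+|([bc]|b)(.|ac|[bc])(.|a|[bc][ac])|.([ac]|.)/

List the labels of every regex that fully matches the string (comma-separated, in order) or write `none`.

i → no match
ii → match
iii → no match
iv → no match — must start with `bc`
v → match
vi → no match

ii, v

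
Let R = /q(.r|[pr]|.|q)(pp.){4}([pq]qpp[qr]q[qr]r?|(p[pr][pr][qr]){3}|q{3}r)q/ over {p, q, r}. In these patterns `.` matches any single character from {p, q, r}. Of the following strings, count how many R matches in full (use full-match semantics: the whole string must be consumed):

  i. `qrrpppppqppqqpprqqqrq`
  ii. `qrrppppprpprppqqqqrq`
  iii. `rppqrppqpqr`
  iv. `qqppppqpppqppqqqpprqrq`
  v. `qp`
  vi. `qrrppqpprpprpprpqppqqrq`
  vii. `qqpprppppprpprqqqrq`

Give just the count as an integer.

i → no match
ii → match
iii → no match — must start with `q`
iv → no match
v → no match — must end with `q`
vi → match
vii → match
Total matched: 3

3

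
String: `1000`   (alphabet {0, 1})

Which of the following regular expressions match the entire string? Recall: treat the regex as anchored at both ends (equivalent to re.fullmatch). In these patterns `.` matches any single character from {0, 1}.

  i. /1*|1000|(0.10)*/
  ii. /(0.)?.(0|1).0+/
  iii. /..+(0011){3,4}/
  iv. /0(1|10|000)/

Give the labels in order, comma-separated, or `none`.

i, ii

i → match
ii → match
iii → no match — must end with `0011`
iv → no match — must start with `0`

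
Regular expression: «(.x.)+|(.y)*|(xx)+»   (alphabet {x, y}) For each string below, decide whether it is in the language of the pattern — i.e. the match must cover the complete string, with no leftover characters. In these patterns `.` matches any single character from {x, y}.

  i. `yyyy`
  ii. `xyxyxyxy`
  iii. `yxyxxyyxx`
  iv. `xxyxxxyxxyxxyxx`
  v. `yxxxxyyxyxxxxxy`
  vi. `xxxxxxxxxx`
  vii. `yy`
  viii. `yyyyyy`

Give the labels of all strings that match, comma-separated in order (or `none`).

i → match
ii → match
iii → match
iv → match
v → match
vi → match
vii → match
viii → match

i, ii, iii, iv, v, vi, vii, viii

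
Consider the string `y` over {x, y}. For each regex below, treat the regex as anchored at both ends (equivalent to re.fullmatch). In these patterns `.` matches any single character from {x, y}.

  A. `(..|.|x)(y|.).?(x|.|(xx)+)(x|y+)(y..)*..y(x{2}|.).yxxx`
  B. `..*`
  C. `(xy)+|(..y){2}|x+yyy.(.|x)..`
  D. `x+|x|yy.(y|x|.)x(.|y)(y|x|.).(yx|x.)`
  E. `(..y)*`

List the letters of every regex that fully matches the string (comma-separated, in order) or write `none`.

B

A → no match — must end with `yxxx`
B → match
C → no match
D → no match
E → no match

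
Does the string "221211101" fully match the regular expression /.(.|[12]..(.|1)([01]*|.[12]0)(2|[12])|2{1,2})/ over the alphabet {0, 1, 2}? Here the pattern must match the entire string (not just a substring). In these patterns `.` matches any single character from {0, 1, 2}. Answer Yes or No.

Yes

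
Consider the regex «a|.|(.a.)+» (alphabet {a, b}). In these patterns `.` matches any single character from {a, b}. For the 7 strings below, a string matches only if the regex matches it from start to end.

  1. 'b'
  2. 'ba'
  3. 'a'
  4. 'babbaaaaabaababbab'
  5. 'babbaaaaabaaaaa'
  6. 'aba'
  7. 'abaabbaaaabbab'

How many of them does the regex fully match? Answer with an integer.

1 → match
2 → no match
3 → match
4 → match
5 → match
6 → no match
7 → no match
Total matched: 4

4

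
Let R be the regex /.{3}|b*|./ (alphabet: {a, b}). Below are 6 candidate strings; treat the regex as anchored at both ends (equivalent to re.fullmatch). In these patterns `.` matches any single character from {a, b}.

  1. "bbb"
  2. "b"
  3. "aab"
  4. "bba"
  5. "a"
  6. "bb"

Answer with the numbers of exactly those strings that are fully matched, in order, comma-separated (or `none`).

1, 2, 3, 4, 5, 6

1 → match
2 → match
3 → match
4 → match
5 → match
6 → match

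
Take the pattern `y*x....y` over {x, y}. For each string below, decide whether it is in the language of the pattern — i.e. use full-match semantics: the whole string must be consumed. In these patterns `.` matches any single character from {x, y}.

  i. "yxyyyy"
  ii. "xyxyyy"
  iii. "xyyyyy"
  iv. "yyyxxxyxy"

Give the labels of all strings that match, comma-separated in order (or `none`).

i → no match
ii → match
iii → match
iv → match

ii, iii, iv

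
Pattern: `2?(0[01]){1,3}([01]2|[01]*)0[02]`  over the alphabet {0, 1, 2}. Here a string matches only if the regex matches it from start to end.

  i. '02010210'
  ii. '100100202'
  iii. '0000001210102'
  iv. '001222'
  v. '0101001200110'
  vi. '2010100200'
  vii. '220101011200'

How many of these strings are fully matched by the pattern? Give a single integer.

i. '02010210' → no match
ii. '100100202' → no match
iii → no match
iv. '001222' → no match
v → no match
vi. '2010100200' → no match
vii. '220101011200' → no match
Total matched: 0

0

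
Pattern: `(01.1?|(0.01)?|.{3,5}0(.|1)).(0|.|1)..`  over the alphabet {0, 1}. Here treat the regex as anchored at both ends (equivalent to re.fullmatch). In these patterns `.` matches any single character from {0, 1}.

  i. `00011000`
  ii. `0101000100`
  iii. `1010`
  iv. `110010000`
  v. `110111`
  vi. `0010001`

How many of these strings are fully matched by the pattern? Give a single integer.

4

i. `00011000` → match
ii. `0101000100` → match
iii. `1010` → match
iv. `110010000` → match
v. `110111` → no match
vi. `0010001` → no match
Total matched: 4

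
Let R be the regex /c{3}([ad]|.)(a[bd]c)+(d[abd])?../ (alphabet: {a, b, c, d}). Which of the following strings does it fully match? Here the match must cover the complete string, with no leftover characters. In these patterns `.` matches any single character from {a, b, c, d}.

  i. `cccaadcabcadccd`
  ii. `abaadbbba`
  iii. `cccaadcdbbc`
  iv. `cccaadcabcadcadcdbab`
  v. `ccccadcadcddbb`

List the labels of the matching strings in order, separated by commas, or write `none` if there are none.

i → match
ii. `abaadbbba` → no match — must start with `c`
iii. `cccaadcdbbc` → match
iv → match
v → match

i, iii, iv, v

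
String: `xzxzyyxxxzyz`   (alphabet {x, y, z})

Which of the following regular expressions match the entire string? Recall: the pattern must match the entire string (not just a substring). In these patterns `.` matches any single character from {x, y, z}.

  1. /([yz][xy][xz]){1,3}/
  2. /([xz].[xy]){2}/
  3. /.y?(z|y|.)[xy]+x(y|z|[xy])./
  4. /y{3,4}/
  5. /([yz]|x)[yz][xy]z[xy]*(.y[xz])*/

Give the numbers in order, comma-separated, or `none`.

1 → no match
2 → no match
3 → no match
4 → no match — must start with `y`
5 → match

5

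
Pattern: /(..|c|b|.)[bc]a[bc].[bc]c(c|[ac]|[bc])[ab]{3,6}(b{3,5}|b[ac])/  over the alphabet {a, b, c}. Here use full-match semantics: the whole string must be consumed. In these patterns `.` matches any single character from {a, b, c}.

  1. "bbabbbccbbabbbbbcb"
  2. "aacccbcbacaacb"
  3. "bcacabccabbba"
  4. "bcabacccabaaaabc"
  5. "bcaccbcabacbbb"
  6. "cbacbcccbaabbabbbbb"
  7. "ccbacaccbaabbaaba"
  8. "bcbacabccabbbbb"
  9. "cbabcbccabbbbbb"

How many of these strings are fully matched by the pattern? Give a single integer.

6

1 → no match
2 → no match
3 → match
4 → match
5 → no match
6 → match
7 → match
8 → match
9 → match
Total matched: 6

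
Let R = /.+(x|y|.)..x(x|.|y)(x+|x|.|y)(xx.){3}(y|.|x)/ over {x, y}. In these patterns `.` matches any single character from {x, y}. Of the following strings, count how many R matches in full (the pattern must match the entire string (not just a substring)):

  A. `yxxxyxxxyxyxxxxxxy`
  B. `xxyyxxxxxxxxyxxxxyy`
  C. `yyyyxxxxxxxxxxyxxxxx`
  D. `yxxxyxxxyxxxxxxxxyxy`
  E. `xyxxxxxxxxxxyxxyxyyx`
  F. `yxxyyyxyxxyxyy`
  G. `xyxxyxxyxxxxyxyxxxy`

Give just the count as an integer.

0

A → no match
B → no match
C → no match
D → no match
E → no match
F → no match
G → no match
Total matched: 0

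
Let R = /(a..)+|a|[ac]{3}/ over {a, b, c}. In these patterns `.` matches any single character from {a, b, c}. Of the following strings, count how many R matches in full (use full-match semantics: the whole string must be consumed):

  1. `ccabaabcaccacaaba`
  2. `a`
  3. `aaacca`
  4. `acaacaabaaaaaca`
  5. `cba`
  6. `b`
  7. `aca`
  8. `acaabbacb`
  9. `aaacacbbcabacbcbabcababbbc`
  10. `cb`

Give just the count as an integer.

4

1 → no match
2. `a` → match
3. `aaacca` → no match
4 → match
5. `cba` → no match
6. `b` → no match
7. `aca` → match
8. `acaabbacb` → match
9 → no match
10. `cb` → no match
Total matched: 4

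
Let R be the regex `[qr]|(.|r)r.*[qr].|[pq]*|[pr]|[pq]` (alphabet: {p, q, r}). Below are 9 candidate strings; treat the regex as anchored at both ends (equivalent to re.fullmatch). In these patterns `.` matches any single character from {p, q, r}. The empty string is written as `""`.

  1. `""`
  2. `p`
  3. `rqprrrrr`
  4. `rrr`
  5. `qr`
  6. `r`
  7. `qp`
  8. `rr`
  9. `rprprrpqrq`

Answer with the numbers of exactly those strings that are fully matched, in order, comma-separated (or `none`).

1 → match
2 → match
3 → no match
4 → no match
5 → no match
6 → match
7 → match
8 → no match
9 → no match

1, 2, 6, 7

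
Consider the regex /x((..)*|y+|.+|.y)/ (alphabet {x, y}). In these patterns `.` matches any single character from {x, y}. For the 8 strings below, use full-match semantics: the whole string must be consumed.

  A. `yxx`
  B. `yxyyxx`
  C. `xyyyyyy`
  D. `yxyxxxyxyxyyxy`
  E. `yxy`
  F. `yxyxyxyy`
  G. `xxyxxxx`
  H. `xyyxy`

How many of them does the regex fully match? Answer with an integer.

A → no match — must start with `x`
B → no match — must start with `x`
C → match
D → no match — must start with `x`
E → no match — must start with `x`
F → no match — must start with `x`
G → match
H → match
Total matched: 3

3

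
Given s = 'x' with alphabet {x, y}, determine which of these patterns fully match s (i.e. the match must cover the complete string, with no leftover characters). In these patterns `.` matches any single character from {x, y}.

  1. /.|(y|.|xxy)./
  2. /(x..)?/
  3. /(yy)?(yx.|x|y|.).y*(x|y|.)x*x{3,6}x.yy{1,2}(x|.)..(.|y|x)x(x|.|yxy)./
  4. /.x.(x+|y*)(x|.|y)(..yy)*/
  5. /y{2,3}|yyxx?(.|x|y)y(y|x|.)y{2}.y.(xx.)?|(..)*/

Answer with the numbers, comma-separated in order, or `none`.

1

1 → match
2 → no match
3 → no match
4 → no match
5 → no match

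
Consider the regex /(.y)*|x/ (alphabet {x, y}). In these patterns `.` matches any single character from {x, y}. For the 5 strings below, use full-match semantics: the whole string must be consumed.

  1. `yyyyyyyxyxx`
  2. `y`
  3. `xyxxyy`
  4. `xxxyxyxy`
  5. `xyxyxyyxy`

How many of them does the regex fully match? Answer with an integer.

0

1 → no match
2 → no match
3 → no match
4 → no match
5 → no match
Total matched: 0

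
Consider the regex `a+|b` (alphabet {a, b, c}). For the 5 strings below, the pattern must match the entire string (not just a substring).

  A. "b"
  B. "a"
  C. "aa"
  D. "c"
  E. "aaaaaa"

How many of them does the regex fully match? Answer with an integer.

A → match
B → match
C → match
D → no match
E → match
Total matched: 4

4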